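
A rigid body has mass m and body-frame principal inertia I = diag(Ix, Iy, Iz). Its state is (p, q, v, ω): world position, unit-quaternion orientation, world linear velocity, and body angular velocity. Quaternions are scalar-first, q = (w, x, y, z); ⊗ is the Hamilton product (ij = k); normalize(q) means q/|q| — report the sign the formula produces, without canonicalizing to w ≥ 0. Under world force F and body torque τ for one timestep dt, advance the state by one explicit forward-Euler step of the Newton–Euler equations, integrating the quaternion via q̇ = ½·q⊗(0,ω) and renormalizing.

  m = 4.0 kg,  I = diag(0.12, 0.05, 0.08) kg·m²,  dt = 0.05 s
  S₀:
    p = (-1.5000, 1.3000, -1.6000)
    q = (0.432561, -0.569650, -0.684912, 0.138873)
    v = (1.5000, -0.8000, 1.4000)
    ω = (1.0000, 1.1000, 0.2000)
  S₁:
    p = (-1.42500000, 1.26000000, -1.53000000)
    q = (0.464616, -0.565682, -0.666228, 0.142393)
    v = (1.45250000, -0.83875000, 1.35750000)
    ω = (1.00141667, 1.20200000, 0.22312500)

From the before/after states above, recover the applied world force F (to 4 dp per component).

F = (-3.8000, -3.1000, -3.4000)

Δv = v₁−v₀ = (-0.04750000, -0.03875000, -0.04250000)
applied force F = (-3.8000, -3.1000, -3.4000)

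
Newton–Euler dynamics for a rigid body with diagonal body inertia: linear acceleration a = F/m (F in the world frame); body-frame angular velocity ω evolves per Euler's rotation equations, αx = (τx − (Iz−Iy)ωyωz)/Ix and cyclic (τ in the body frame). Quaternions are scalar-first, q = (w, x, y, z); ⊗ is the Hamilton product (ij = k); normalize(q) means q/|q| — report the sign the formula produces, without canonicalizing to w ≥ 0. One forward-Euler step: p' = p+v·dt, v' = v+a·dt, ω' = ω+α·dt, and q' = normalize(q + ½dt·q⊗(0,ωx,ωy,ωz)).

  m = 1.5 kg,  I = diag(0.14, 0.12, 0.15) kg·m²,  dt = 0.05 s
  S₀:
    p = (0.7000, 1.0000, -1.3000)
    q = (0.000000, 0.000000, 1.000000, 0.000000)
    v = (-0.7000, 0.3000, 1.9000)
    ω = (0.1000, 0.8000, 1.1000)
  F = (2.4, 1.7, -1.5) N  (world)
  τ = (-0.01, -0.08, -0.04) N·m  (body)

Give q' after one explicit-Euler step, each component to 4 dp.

q' = (-0.0200, 0.0275, 0.9994, -0.0025)

Hamilton product q⊗(0,ω) = (-0.8000000, 1.1000000, 0.0000000, -0.1000000)
q + ½dt·q⊗(0,ω), renormalized = (-0.0200, 0.0275, 0.9994, -0.0025)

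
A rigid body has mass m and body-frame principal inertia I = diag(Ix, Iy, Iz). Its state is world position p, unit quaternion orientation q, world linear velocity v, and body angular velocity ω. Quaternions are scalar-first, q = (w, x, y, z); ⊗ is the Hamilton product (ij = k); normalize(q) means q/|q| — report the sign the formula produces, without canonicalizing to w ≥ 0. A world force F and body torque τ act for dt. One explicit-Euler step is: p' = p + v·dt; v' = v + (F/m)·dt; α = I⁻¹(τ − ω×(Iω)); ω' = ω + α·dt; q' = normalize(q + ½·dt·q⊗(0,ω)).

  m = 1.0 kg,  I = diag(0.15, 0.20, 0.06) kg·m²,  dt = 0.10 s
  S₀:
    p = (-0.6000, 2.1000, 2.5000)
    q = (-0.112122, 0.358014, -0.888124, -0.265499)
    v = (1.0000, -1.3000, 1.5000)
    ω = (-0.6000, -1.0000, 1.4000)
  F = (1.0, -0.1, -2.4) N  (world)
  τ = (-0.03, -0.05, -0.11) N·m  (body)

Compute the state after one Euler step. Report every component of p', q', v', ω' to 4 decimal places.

p' = (-0.5000, 1.9700, 2.6500)
q' = (-0.1267, 0.2848, -0.8959, -0.3166)
v' = (1.1000, -1.3100, 1.2600)
ω' = (-0.7507, -0.9872, 1.1667)

ω×(Iω) gyroscopic = (0.1960, -0.0756, 0.0300)
angular accel α = (-1.5067, 0.1280, -2.3333)
ω' = ω + α·dt = (-0.7507, -0.9872, 1.1667)
Hamilton product q⊗(0,ω) = (-0.3016170, -1.4415994, -0.2297982, -1.0478592)
updated quaternion q' = (-0.1267, 0.2848, -0.8959, -0.3166)
new position p' = (-0.5000, 1.9700, 2.6500)
new velocity v' = (1.1000, -1.3100, 1.2600)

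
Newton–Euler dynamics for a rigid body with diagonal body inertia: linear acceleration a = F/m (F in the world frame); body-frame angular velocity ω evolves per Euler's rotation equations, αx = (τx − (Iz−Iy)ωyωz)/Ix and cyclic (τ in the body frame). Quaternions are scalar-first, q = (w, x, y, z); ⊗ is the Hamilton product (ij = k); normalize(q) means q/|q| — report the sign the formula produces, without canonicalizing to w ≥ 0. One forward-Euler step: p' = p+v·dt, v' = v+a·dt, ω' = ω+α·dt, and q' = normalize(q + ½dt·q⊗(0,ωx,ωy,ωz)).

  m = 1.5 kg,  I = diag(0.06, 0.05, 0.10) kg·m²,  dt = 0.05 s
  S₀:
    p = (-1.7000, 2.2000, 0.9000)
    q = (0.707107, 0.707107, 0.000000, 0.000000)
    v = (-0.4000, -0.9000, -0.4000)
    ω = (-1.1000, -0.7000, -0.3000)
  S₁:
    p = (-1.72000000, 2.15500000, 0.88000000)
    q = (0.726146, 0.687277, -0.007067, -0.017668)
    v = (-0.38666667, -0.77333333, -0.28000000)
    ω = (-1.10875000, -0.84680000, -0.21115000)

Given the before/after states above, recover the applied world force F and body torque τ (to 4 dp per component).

F = (0.4000, 3.8000, 3.6000)
τ = (0.0000, -0.1600, 0.1700)

v₁ − v₀ = (0.01333333, 0.12666667, 0.12000000)
F = m·Δv/dt = (0.4000, 3.8000, 3.6000)
rate change Δω = (-0.00875000, -0.14680000, 0.08885000)
applied torque τ = (0.0000, -0.1600, 0.1700)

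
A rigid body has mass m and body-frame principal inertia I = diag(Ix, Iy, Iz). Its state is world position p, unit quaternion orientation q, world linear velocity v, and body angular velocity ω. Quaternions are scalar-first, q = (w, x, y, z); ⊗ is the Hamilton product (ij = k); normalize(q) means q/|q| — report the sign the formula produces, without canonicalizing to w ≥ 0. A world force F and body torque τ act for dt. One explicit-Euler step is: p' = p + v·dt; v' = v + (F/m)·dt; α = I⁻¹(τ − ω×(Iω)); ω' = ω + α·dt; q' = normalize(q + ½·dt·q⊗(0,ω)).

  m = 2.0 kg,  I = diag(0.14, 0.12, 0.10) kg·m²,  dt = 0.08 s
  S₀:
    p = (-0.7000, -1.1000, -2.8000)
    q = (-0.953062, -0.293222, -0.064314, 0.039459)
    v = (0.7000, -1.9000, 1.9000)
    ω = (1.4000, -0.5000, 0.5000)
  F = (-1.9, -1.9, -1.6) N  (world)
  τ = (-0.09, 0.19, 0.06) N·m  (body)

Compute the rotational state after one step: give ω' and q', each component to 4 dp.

ω' = (1.3457, -0.3920, 0.5368)
q' = (-0.9369, -0.3464, -0.0371, 0.0298)

precession coupling ω×(Iω) = (0.0050, 0.0280, 0.0140)
(τ − ω×Iω)/I = (-0.6786, 1.3500, 0.4600)
ω + α·dt = (1.3457, -0.3920, 0.5368)
2q̇ = q⊗(0,ω) = (0.3586243, -1.3467143, 0.6783846, -0.2398804)
q + ½dt·q⊗(0,ω), renormalized = (-0.9369, -0.3464, -0.0371, 0.0298)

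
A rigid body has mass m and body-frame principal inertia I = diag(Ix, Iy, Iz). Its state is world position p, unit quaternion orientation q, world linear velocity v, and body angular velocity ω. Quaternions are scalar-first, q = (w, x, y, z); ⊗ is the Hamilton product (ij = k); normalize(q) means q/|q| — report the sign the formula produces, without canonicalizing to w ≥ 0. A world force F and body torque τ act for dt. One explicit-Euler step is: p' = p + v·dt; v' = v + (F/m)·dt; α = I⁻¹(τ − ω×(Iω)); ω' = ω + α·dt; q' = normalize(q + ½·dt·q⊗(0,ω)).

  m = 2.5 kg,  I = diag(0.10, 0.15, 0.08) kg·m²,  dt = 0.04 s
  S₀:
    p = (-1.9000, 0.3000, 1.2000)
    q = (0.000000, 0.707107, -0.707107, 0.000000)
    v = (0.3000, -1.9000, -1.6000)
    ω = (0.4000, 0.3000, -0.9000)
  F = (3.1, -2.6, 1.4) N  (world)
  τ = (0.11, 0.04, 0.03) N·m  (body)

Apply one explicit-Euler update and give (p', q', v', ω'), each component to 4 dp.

precession coupling ω×(Iω) = (0.0189, -0.0072, 0.0060)
angular accel α = (0.9110, 0.3147, 0.3000)
ω + α·dt = (0.4364, 0.3126, -0.8880)
Hamilton product q⊗(0,ω) = (-0.0707107, 0.6363963, 0.6363963, 0.4949749)
q + ½dt·q⊗(0,ω), renormalized = (-0.0014, 0.7197, -0.6942, 0.0099)
new position p' = (-1.8880, 0.2240, 1.1360)
new velocity v' = (0.3496, -1.9416, -1.5776)

p' = (-1.8880, 0.2240, 1.1360)
q' = (-0.0014, 0.7197, -0.6942, 0.0099)
v' = (0.3496, -1.9416, -1.5776)
ω' = (0.4364, 0.3126, -0.8880)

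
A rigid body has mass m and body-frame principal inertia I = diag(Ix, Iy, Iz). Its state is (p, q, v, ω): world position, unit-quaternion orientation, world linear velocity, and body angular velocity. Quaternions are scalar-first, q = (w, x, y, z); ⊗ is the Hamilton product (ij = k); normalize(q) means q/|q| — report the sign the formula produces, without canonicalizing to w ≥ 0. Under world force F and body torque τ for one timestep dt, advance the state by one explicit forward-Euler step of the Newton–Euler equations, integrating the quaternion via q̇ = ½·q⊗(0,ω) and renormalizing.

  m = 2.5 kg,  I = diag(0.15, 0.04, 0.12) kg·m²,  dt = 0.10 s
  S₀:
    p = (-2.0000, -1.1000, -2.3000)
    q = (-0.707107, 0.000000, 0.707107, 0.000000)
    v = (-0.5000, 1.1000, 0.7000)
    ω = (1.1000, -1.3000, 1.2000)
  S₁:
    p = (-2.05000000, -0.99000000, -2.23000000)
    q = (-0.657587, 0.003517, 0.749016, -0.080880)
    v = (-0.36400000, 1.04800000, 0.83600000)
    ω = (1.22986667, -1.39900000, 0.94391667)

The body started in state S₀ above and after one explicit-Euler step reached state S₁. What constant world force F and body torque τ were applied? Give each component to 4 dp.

F = (3.4000, -1.3000, 3.4000)
τ = (0.0700, 0.0000, -0.1500)

Δv = v₁−v₀ = (0.13600000, -0.05200000, 0.13600000)
applied force F = (3.4000, -1.3000, 3.4000)
ω₁ − ω₀ = (0.12986667, -0.09900000, -0.25608333)
precession coupling = (-0.1248, 0.0396, 0.1573)
I·α + gyro = (0.0700, 0.0000, -0.1500)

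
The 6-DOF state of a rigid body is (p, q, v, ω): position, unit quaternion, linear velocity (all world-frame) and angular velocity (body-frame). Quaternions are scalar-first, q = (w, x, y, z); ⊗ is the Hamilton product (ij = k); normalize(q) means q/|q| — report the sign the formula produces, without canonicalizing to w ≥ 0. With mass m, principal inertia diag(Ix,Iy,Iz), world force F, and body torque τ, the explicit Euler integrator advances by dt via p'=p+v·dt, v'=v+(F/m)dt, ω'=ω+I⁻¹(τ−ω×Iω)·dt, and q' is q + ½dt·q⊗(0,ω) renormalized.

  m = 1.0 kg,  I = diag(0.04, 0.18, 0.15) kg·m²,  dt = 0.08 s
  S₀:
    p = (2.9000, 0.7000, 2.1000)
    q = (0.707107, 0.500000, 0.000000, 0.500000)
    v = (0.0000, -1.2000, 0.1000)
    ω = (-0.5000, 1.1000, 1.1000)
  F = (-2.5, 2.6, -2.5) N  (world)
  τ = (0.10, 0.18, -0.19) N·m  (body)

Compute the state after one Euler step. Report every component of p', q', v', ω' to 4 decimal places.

p' = (2.9000, 0.6040, 2.1080)
q' = (0.6936, 0.4629, -0.0009, 0.5519)
v' = (-0.2000, -0.9920, -0.1000)
ω' = (-0.2274, 1.1531, 1.0397)

p' = p + v·dt = (2.9000, 0.6040, 2.1080)
new velocity v' = (-0.2000, -0.9920, -0.1000)
angular accel α = (3.4075, 0.6639, -0.7533)
new body rate ω' = (-0.2274, 1.1531, 1.0397)
2q̇ = q⊗(0,ω) = (-0.3000000, -0.9035535, -0.0221823, 1.3278177)
q' = normalize(q + ½dt·q⊗(0,ω)) = (0.6936, 0.4629, -0.0009, 0.5519)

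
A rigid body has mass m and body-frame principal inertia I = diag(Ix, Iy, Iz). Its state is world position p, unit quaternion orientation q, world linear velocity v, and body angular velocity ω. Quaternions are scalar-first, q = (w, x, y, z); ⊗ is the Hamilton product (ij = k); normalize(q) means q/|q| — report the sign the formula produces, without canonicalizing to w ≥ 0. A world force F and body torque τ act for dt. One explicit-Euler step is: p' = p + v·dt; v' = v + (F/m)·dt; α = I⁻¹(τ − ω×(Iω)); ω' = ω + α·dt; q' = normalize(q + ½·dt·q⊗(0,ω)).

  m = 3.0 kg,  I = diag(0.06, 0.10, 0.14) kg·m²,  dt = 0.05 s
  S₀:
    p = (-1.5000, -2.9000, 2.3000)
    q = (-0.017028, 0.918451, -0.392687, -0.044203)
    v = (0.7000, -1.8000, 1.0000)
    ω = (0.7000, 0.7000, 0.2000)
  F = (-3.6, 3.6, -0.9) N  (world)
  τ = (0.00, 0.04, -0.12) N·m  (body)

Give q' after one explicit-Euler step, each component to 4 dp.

Hamilton product q⊗(0,ω) = (-0.3591942, -0.0595149, -0.2265519, 0.9143910)
q + ½dt·q⊗(0,ω), renormalized = (-0.0260, 0.9167, -0.3982, -0.0213)

q' = (-0.0260, 0.9167, -0.3982, -0.0213)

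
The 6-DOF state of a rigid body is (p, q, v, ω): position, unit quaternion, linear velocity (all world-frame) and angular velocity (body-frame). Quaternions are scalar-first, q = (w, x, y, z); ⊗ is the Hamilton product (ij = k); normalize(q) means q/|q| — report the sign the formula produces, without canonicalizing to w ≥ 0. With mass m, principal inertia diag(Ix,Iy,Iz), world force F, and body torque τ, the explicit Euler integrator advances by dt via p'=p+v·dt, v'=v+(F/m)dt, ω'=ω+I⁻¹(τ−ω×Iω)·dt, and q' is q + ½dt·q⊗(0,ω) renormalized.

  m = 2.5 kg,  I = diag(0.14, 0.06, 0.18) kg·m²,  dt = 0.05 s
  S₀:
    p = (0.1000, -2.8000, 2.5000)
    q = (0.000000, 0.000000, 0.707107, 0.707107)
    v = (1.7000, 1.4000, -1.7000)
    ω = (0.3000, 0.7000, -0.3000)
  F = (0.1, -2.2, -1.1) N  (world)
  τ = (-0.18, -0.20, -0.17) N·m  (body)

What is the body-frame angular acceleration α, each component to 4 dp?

ω×(Iω) gyroscopic = (-0.0252, 0.0036, -0.0168)
angular accel α = (-1.1057, -3.3933, -0.8511)

α = (-1.1057, -3.3933, -0.8511)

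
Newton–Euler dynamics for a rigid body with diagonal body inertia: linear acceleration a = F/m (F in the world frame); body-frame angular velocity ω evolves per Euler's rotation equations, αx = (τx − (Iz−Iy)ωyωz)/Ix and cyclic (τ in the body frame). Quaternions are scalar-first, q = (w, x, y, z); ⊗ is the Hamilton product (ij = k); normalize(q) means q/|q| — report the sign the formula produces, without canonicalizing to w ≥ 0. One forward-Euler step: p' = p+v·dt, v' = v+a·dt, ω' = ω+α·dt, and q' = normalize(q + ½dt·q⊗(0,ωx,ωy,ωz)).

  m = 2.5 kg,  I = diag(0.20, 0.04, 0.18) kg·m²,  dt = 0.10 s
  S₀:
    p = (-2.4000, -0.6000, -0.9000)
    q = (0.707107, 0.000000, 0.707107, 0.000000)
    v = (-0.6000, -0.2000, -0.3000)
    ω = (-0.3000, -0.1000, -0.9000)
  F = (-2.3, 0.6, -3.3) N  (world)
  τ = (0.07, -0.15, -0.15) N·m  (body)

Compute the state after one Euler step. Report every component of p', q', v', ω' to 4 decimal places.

p' = (-2.4600, -0.6200, -0.9300)
q' = (0.7098, -0.0424, 0.7028, -0.0212)
v' = (-0.6920, -0.1760, -0.4320)
ω' = (-0.2713, -0.4885, -0.9807)

new position p' = (-2.4600, -0.6200, -0.9300)
v + (F/m)dt = (-0.6920, -0.1760, -0.4320)
α = I⁻¹(τ − ω×Iω) = (0.2870, -3.8850, -0.8067)
ω + α·dt = (-0.2713, -0.4885, -0.9807)
Hamilton product q⊗(0,ω) = (0.0707107, -0.8485284, -0.0707107, -0.4242642)
updated quaternion q' = (0.7098, -0.0424, 0.7028, -0.0212)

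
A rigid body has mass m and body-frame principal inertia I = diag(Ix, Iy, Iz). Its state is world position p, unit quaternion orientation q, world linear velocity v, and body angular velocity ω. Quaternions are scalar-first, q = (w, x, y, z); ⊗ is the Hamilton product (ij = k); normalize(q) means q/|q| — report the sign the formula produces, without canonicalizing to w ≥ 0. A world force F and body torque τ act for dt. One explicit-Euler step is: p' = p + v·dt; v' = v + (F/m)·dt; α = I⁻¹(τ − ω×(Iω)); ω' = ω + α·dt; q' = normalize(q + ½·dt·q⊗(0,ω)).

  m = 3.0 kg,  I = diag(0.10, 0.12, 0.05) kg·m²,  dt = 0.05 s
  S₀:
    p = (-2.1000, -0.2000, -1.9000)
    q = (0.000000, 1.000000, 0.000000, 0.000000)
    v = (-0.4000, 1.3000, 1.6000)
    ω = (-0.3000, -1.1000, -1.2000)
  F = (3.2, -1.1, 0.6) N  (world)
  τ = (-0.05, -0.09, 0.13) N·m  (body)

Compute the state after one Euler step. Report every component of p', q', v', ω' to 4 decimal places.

gyro term ω×Iω = (-0.0924, 0.0180, 0.0066)
angular accel α = (0.4240, -0.9000, 2.4680)
ω' = ω + α·dt = (-0.2788, -1.1450, -1.0766)
q⊗(0,ω) = (0.3000000, 0.0000000, 1.2000000, -1.1000000)
updated quaternion q' = (0.0075, 0.9991, 0.0300, -0.0275)
p' = p + v·dt = (-2.1200, -0.1350, -1.8200)
v + (F/m)dt = (-0.3467, 1.2817, 1.6100)

p' = (-2.1200, -0.1350, -1.8200)
q' = (0.0075, 0.9991, 0.0300, -0.0275)
v' = (-0.3467, 1.2817, 1.6100)
ω' = (-0.2788, -1.1450, -1.0766)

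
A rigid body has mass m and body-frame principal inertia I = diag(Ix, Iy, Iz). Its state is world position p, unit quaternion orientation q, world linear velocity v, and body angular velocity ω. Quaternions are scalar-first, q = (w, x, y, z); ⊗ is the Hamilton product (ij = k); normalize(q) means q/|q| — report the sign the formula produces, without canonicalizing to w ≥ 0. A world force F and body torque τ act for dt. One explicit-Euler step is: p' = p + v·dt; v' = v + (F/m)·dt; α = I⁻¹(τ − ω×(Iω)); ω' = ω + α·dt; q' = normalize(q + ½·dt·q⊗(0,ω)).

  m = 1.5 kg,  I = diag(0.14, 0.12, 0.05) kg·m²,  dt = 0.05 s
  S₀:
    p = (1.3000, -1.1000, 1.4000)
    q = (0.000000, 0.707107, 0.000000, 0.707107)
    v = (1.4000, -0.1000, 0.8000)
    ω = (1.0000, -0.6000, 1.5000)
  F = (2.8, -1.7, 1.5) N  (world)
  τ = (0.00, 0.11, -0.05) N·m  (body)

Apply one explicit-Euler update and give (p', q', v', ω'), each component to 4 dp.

p' = (1.3700, -1.1050, 1.4400)
q' = (-0.0441, 0.7169, -0.0088, 0.6957)
v' = (1.4933, -0.1567, 0.8500)
ω' = (0.9775, -0.6104, 1.4380)

a = (1.8667, -1.1333, 1.0000)
p' = p + v·dt = (1.3700, -1.1050, 1.4400)
v + (F/m)dt = (1.4933, -0.1567, 0.8500)
ω×(Iω) gyroscopic = (0.0630, 0.1350, 0.0120)
α = I⁻¹(τ − ω×Iω) = (-0.4500, -0.2083, -1.2400)
ω' = ω + α·dt = (0.9775, -0.6104, 1.4380)
2q̇ = q⊗(0,ω) = (-1.7677675, 0.4242642, -0.3535535, -0.4242642)
q' = normalize(q + ½dt·q⊗(0,ω)) = (-0.0441, 0.7169, -0.0088, 0.6957)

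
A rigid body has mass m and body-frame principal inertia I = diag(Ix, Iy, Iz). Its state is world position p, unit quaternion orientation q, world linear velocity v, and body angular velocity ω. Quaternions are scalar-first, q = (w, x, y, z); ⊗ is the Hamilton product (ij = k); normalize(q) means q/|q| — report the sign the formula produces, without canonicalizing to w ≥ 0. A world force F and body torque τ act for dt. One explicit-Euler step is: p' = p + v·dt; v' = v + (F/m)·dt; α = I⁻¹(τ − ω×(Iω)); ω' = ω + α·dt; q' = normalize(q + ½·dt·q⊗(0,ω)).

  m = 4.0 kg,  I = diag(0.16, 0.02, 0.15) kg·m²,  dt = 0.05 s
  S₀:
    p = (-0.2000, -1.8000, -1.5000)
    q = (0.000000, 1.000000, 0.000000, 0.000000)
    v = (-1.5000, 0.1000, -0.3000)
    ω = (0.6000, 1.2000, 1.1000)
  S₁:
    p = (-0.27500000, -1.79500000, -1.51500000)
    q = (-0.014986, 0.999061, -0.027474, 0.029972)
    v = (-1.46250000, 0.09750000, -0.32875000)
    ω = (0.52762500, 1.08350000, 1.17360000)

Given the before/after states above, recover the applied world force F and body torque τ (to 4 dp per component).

F = (3.0000, -0.2000, -2.3000)
τ = (-0.0600, -0.0400, 0.1200)

ω₁ − ω₀ = (-0.07237500, -0.11650000, 0.07360000)
gyro term ω₀×Iω₀ = (0.1716, 0.0066, -0.1008)
applied torque τ = (-0.0600, -0.0400, 0.1200)
velocity change Δv = (0.03750000, -0.00250000, -0.02875000)
applied force F = (3.0000, -0.2000, -2.3000)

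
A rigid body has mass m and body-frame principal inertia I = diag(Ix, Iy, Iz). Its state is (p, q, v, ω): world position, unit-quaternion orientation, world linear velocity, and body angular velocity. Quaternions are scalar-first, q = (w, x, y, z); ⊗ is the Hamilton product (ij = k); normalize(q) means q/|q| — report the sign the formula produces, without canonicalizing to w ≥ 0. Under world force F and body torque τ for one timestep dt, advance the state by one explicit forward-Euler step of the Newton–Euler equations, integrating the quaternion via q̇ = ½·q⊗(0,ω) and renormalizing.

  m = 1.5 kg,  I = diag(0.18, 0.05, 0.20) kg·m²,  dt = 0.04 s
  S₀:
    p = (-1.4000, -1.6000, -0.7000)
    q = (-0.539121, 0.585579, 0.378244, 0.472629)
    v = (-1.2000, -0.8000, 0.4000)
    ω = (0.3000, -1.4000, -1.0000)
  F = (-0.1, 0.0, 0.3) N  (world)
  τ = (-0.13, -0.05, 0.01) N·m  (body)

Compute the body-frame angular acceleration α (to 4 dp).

α = (-1.8889, -1.1200, -0.2230)

ω×(Iω) gyroscopic = (0.2100, 0.0060, 0.0546)
(τ − ω×Iω)/I = (-1.8889, -1.1200, -0.2230)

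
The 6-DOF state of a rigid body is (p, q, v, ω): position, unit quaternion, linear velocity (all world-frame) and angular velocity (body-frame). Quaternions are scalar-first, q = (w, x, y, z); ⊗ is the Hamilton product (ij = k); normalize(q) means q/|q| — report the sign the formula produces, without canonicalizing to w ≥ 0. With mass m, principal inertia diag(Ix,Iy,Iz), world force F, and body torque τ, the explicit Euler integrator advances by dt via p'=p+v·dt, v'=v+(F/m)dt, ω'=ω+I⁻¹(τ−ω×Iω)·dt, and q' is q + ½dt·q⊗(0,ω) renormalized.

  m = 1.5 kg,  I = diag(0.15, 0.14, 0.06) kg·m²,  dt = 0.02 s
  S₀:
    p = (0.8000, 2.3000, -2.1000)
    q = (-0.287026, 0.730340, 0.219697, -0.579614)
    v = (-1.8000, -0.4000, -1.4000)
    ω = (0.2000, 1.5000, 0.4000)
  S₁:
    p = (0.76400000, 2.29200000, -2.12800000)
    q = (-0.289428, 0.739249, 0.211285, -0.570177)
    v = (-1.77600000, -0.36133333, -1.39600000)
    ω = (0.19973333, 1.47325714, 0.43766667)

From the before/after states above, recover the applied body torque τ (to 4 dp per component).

ω₁ − ω₀ = (-0.00026667, -0.02674286, 0.03766667)
I·α + gyro = (-0.0500, -0.1800, 0.1100)

τ = (-0.0500, -0.1800, 0.1100)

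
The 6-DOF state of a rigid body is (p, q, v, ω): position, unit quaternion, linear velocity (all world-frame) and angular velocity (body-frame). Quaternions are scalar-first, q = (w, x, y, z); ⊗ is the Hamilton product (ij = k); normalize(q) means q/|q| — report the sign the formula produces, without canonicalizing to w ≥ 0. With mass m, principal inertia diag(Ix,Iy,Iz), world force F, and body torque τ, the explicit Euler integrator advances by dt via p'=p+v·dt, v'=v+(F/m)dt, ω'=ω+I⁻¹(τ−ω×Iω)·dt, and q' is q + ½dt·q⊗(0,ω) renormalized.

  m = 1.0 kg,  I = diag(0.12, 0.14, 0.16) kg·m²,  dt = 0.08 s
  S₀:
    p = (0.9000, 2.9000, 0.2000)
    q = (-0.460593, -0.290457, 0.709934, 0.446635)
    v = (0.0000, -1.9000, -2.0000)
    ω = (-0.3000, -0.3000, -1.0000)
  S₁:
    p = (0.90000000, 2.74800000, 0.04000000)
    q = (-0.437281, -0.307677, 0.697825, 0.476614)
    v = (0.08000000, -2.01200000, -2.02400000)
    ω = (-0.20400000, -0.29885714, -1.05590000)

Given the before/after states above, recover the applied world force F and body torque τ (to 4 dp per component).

F = (1.0000, -1.4000, -0.3000)
τ = (0.1500, -0.0100, -0.1100)

Δv = v₁−v₀ = (0.08000000, -0.11200000, -0.02400000)
F = m·Δv/dt = (1.0000, -1.4000, -0.3000)
ω₁ − ω₀ = (0.09600000, 0.00114286, -0.05590000)
precession coupling = (0.0060, -0.0120, 0.0018)
τ = I·(Δω/dt) + ω₀×(Iω₀) = (0.1500, -0.0100, -0.1100)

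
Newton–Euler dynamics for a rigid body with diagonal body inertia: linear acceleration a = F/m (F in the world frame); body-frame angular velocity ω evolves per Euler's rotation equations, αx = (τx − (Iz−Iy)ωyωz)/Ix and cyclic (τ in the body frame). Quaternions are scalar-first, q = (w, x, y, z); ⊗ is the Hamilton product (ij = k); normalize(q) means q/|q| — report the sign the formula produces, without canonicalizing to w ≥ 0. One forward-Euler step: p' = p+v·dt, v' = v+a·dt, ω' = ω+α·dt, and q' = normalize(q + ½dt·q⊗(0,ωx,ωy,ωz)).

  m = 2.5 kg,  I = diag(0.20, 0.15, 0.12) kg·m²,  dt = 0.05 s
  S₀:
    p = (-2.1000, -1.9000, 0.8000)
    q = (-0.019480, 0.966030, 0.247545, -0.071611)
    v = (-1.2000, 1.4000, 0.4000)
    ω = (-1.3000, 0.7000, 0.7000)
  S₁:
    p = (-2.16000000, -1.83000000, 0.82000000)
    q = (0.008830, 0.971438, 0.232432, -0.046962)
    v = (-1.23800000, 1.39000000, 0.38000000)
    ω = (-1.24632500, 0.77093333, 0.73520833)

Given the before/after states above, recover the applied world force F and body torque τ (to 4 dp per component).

Δω = ω₁−ω₀ = (0.05367500, 0.07093333, 0.03520833)
I·α + gyro = (0.2000, 0.1400, 0.1300)
velocity change Δv = (-0.03800000, -0.01000000, -0.02000000)
applied force F = (-1.9000, -0.5000, -1.0000)

F = (-1.9000, -0.5000, -1.0000)
τ = (0.2000, 0.1400, 0.1300)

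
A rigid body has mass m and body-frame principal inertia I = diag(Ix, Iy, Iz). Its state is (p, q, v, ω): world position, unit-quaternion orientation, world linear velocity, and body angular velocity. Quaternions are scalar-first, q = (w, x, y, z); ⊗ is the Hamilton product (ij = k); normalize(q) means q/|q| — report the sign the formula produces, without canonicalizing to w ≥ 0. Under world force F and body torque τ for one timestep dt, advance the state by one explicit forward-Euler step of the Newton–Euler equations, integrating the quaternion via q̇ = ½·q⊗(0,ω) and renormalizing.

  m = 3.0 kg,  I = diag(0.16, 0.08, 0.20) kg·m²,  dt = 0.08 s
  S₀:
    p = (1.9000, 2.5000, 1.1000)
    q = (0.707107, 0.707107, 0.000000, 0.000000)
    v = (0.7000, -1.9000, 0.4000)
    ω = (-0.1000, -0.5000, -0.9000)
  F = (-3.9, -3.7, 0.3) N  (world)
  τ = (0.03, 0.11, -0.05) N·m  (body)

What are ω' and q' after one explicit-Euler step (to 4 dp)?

gyro term ω×Iω = (0.0540, -0.0036, -0.0040)
α = I⁻¹(τ − ω×Iω) = (-0.1500, 1.4200, -0.2300)
ω + α·dt = (-0.1120, -0.3864, -0.9184)
Hamilton product q⊗(0,ω) = (0.0707107, -0.0707107, 0.2828428, -0.9899498)
q' = normalize(q + ½dt·q⊗(0,ω)) = (0.7093, 0.7037, 0.0113, -0.0396)

ω' = (-0.1120, -0.3864, -0.9184)
q' = (0.7093, 0.7037, 0.0113, -0.0396)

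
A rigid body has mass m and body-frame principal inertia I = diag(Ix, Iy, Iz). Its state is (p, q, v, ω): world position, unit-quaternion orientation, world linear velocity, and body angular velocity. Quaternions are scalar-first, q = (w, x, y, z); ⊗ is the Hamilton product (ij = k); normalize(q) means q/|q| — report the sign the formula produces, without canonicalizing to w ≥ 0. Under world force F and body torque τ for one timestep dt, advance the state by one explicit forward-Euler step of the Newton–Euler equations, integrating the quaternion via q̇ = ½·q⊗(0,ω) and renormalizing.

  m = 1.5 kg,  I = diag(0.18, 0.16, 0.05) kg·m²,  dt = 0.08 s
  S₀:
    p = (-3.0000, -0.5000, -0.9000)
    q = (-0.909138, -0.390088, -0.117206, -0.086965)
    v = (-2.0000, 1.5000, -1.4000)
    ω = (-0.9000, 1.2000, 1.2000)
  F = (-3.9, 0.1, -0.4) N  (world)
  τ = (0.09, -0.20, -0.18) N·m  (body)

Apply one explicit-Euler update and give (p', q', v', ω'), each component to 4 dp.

a = F/m = (-2.6000, 0.0667, -0.2667)
p' = p + v·dt = (-3.1600, -0.3800, -1.0120)
v' = v + a·dt = (-2.2080, 1.5053, -1.4213)
ω×(Iω) gyroscopic = (-0.1584, -0.1404, 0.0216)
angular accel α = (1.3800, -0.3725, -4.0320)
new body rate ω' = (-0.7896, 1.1702, 0.8774)
2q̇ = q⊗(0,ω) = (-0.1060740, 0.7819350, -0.5445915, -1.6645566)
q + ½dt·q⊗(0,ω), renormalized = (-0.9107, -0.3578, -0.1386, -0.1531)

p' = (-3.1600, -0.3800, -1.0120)
q' = (-0.9107, -0.3578, -0.1386, -0.1531)
v' = (-2.2080, 1.5053, -1.4213)
ω' = (-0.7896, 1.1702, 0.8774)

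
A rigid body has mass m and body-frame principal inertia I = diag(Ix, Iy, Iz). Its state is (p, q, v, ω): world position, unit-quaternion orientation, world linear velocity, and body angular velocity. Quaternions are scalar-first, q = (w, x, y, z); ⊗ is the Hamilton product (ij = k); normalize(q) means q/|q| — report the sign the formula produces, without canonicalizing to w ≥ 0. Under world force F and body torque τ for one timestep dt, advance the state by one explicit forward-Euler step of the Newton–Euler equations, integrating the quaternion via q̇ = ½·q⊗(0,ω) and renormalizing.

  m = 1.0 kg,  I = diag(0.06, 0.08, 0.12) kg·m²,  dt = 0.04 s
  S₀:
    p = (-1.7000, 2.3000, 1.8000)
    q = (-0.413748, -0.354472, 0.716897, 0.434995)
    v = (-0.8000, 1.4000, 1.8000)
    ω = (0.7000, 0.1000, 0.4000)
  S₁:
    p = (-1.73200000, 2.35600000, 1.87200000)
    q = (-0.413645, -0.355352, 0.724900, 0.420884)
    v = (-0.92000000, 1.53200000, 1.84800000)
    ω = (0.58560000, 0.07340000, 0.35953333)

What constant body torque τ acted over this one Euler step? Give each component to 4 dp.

rate change Δω = (-0.11440000, -0.02660000, -0.04046667)
τ = I·(Δω/dt) + ω₀×(Iω₀) = (-0.1700, -0.0700, -0.1200)

τ = (-0.1700, -0.0700, -0.1200)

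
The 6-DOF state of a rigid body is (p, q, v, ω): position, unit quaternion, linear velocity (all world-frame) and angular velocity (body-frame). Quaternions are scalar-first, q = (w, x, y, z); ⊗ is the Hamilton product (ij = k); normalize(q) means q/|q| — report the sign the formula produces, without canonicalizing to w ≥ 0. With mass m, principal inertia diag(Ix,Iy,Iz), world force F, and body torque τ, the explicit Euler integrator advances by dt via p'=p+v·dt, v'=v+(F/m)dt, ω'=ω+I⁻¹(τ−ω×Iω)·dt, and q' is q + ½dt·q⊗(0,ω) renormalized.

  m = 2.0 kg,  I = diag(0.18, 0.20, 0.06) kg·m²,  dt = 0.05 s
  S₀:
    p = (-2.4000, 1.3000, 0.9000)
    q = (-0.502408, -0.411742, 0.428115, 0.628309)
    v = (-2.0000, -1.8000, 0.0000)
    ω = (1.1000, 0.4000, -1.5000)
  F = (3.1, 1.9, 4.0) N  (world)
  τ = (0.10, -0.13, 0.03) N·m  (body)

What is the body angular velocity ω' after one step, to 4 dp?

ω' = (1.1044, 0.4170, -1.4823)

precession coupling ω×(Iω) = (0.0840, -0.1980, 0.0088)
α = I⁻¹(τ − ω×Iω) = (0.0889, 0.3400, 0.3533)
ω' = ω + α·dt = (1.1044, 0.4170, -1.4823)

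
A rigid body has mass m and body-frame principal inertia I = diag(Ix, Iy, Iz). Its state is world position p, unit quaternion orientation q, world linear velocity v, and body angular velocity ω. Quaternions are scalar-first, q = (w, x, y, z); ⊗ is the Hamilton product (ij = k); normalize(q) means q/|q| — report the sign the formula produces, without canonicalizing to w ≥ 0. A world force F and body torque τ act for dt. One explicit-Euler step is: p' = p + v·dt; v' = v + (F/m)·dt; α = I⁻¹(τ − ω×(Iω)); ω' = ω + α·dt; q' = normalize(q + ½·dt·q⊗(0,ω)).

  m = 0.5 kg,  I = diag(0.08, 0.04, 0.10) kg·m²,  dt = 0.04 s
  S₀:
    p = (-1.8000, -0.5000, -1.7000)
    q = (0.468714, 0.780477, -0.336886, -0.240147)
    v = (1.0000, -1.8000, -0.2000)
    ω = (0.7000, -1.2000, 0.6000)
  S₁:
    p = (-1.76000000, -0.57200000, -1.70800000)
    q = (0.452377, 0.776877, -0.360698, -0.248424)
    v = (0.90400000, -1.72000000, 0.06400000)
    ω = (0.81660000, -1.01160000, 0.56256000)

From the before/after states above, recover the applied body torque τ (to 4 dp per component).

ω₁ − ω₀ = (0.11660000, 0.18840000, -0.03744000)
applied torque τ = (0.1900, 0.1800, -0.0600)

τ = (0.1900, 0.1800, -0.0600)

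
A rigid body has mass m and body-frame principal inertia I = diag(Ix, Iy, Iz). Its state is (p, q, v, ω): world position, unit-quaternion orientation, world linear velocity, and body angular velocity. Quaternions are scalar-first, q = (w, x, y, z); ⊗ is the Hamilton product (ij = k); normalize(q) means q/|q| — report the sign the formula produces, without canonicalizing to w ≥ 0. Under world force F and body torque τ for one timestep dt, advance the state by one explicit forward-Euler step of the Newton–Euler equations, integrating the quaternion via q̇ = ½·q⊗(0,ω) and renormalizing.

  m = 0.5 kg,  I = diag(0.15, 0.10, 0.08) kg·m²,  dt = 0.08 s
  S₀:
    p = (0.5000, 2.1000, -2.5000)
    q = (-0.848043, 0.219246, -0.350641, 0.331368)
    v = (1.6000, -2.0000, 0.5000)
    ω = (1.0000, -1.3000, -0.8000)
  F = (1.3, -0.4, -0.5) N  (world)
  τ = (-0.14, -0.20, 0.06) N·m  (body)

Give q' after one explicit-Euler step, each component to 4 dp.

q' = (-0.8621, 0.2132, -0.2855, 0.3602)

2q̇ = q⊗(0,ω) = (-0.4099849, -0.1367518, 1.6092207, 0.7440556)
q + ½dt·q⊗(0,ω), renormalized = (-0.8621, 0.2132, -0.2855, 0.3602)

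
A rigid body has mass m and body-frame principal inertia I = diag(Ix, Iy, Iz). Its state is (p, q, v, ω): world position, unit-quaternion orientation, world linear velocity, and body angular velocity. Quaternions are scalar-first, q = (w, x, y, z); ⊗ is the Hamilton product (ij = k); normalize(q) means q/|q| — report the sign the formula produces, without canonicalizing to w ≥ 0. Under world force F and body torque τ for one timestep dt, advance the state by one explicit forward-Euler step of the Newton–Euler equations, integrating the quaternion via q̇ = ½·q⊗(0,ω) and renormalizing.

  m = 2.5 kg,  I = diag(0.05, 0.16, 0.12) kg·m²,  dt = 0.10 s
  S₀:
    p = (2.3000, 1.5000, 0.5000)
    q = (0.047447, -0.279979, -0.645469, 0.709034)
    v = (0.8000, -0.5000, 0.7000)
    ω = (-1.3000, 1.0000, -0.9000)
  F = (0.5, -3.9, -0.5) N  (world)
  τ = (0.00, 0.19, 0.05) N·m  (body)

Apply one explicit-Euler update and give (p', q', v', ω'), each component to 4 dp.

precession coupling ω×(Iω) = (0.0360, -0.0819, -0.1430)
(τ − ω×Iω)/I = (-0.7200, 1.6994, 1.6083)
new body rate ω' = (-1.3720, 1.1699, -0.7392)
2q̇ = q⊗(0,ω) = (0.9196269, -0.1897930, -1.1262783, -1.1617910)
q + ½dt·q⊗(0,ω), renormalized = (0.0930, -0.2882, -0.6987, 0.6481)
linear accel F/m = (0.2000, -1.5600, -0.2000)
p + v·dt = (2.3800, 1.4500, 0.5700)
v + (F/m)dt = (0.8200, -0.6560, 0.6800)

p' = (2.3800, 1.4500, 0.5700)
q' = (0.0930, -0.2882, -0.6987, 0.6481)
v' = (0.8200, -0.6560, 0.6800)
ω' = (-1.3720, 1.1699, -0.7392)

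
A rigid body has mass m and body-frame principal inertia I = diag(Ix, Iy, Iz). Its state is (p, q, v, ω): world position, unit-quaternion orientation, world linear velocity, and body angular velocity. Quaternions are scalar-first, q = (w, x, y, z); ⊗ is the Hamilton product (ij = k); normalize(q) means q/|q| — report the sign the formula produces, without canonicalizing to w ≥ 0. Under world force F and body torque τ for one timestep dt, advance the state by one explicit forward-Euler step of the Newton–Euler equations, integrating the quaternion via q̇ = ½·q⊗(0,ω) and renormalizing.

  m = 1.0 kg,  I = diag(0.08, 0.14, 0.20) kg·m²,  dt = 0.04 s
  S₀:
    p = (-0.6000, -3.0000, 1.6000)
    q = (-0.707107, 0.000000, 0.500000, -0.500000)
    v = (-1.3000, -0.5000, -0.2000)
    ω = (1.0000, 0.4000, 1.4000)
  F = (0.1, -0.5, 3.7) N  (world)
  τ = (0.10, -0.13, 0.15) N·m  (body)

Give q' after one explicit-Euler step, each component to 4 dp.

2q̇ = q⊗(0,ω) = (0.5000000, 0.1928930, -0.7828428, -1.4899498)
updated quaternion q' = (-0.6967, 0.0039, 0.4840, -0.5295)

q' = (-0.6967, 0.0039, 0.4840, -0.5295)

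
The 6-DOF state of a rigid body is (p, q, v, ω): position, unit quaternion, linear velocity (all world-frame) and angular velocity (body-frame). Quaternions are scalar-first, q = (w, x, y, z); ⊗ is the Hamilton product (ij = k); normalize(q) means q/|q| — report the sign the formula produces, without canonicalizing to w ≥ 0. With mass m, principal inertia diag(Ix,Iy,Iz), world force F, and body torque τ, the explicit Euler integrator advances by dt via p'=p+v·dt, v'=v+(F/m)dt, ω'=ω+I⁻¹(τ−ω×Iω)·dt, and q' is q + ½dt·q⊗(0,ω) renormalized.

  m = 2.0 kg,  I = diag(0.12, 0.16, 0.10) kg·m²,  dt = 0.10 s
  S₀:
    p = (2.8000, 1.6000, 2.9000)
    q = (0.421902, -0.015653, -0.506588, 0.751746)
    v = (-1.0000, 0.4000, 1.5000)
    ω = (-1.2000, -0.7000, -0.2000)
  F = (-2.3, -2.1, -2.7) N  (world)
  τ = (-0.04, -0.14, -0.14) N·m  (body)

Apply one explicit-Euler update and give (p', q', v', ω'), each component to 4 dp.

p' = (2.7000, 1.6400, 3.0500)
q' = (0.4097, -0.0096, -0.5652, 0.7159)
v' = (-1.1150, 0.2950, 1.3650)
ω' = (-1.2263, -0.7905, -0.3736)

α = I⁻¹(τ − ω×Iω) = (-0.2633, -0.9050, -1.7360)
ω' = ω + α·dt = (-1.2263, -0.7905, -0.3736)
q⊗(0,ω) = (-0.2230460, 0.1212574, -1.2005572, -0.6813289)
updated quaternion q' = (0.4097, -0.0096, -0.5652, 0.7159)
p + v·dt = (2.7000, 1.6400, 3.0500)
v' = v + a·dt = (-1.1150, 0.2950, 1.3650)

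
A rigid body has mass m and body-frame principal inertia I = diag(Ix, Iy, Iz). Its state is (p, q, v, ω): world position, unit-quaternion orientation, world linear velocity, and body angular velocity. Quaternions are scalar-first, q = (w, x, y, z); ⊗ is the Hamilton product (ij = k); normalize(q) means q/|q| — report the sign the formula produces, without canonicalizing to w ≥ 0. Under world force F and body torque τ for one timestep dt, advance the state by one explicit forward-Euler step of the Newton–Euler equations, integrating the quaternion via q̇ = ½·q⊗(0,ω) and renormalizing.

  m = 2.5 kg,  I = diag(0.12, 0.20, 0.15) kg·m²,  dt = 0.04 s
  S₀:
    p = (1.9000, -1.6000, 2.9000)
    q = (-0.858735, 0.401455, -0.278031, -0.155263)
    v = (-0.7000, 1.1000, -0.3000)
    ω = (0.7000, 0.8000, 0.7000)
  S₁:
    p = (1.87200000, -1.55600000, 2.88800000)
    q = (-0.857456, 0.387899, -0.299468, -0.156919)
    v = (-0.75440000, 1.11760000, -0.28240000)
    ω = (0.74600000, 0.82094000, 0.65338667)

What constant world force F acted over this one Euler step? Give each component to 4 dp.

Δv = v₁−v₀ = (-0.05440000, 0.01760000, 0.01760000)
m·(v₁−v₀)/dt = (-3.4000, 1.1000, 1.1000)

F = (-3.4000, 1.1000, 1.1000)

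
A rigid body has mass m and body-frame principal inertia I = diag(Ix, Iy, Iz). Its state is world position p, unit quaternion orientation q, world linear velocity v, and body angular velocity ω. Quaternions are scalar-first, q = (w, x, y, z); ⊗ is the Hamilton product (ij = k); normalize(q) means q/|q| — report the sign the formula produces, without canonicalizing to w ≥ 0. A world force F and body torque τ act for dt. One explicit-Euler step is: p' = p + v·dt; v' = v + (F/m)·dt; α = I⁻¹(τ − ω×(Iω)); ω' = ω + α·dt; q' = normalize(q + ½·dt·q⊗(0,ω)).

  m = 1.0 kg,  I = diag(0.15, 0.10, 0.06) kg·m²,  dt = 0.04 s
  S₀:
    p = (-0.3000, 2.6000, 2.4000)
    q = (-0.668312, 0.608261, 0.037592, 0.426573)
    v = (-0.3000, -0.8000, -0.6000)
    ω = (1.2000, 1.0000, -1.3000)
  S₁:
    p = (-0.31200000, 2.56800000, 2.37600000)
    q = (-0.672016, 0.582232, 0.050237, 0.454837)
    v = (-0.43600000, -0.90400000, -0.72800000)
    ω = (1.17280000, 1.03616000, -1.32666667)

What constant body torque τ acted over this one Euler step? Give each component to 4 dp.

rate change Δω = (-0.02720000, 0.03616000, -0.02666667)
I·α + gyro = (-0.0500, -0.0500, -0.1000)

τ = (-0.0500, -0.0500, -0.1000)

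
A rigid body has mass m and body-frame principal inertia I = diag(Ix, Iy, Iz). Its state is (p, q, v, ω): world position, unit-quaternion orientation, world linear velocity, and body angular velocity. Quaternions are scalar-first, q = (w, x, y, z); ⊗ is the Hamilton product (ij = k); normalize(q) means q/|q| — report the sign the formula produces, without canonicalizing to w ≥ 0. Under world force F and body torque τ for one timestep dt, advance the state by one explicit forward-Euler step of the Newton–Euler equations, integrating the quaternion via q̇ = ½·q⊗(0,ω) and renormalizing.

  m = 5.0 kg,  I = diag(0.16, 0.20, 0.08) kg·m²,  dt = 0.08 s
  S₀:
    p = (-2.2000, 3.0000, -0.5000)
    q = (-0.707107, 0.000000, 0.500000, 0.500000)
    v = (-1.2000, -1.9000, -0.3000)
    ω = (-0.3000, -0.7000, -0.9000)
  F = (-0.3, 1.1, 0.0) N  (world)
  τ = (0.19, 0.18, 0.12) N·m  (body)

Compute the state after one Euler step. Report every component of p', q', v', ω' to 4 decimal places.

p' = (-2.2960, 2.8480, -0.5240)
q' = (-0.6744, 0.0045, 0.5132, 0.5309)
v' = (-1.2048, -1.8824, -0.3000)
ω' = (-0.1672, -0.6366, -0.7884)

a = F/m = (-0.0600, 0.2200, 0.0000)
new position p' = (-2.2960, 2.8480, -0.5240)
v + (F/m)dt = (-1.2048, -1.8824, -0.3000)
gyro term ω×Iω = (-0.0756, 0.0216, 0.0084)
α = I⁻¹(τ − ω×Iω) = (1.6600, 0.7920, 1.3950)
ω + α·dt = (-0.1672, -0.6366, -0.7884)
2q̇ = q⊗(0,ω) = (0.8000000, 0.1121321, 0.3449749, 0.7863963)
updated quaternion q' = (-0.6744, 0.0045, 0.5132, 0.5309)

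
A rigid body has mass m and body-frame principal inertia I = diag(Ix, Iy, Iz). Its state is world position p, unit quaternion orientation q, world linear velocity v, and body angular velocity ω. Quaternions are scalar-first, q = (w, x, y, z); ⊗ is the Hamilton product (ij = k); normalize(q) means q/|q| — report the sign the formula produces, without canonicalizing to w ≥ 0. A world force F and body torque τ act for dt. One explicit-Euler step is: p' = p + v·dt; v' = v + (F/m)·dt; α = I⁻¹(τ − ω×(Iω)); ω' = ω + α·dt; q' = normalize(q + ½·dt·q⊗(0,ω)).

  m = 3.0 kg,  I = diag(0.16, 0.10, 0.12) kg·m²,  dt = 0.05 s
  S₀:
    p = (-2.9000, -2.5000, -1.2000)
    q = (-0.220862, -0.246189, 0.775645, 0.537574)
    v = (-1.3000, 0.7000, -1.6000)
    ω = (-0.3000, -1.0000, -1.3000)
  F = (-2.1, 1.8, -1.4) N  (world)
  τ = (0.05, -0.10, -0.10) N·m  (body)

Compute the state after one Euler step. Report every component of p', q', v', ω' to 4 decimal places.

p' = (-2.9650, -2.4650, -1.2800)
q' = (-0.1857, -0.2561, 0.7685, 0.5562)
v' = (-1.3350, 0.7300, -1.6233)
ω' = (-0.2925, -1.0578, -1.3342)

linear accel F/m = (-0.7000, 0.6000, -0.4667)
p + v·dt = (-2.9650, -2.4650, -1.2800)
v + (F/m)dt = (-1.3350, 0.7300, -1.6233)
angular accel α = (0.1500, -1.1560, -0.6833)
new body rate ω' = (-0.2925, -1.0578, -1.3342)
q⊗(0,ω) = (1.4006345, -0.4045059, -0.2604559, 0.7660031)
q' = normalize(q + ½dt·q⊗(0,ω)) = (-0.1857, -0.2561, 0.7685, 0.5562)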